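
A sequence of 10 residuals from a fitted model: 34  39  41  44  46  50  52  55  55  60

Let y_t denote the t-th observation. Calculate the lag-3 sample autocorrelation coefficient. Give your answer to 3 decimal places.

0.151

Mean ȳ = (34 + 39 + 41 + 44 + 46 + 50 + 52 + 55 + 55 + 60)/10 = 47.6000
Numerator Σ_{t=1}^{7}(y_t−ȳ)(y_{t+3}−ȳ) = 91.5200
Denominator Σ(y_t−ȳ)² = 606.4000
r_3 = 91.5200 / 606.4000 = 0.151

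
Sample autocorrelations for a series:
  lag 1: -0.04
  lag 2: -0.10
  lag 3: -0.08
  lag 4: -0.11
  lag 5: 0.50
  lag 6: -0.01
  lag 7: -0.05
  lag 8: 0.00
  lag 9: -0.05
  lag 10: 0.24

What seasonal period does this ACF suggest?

The largest autocorrelation is r_5 = 0.50, with a weaker echo at lag 10 (0.24); the remaining lags stay at or below 0.00.
The dominant spike at lag 5 indicates a seasonal period of 5.

5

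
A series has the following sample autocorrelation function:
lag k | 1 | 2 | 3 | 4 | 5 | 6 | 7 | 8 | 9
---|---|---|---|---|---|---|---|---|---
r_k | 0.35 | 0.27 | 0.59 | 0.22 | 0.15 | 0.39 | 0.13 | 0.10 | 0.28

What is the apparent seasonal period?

3

The largest autocorrelation is r_3 = 0.59, with a weaker echo at lag 6 (0.39); the remaining lags stay at or below 0.35. The elevated value at lag 1 (0.35), dropping to 0.27 at lag 2, reflects decaying short-term dependence rather than seasonality.
The dominant spike at lag 3 indicates a seasonal period of 3.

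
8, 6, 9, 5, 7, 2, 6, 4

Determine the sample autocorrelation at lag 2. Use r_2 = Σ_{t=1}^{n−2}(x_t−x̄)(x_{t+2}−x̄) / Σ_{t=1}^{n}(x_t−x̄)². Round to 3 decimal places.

0.598

Mean x̄ = (8 + 6 + 9 + 5 + 7 + 2 + 6 + 4)/8 = 5.8750
Deviations from mean: 2.1250, 0.1250, 3.1250, -0.8750, 1.1250, -3.8750, 0.1250, -1.8750
Σ(x_t−x̄)(x_{t+2}−x̄) = (6.6406) + (-0.1094) + (3.5156) + (3.3906) + (0.1406) + (7.2656) = 20.8438
Denominator Σ(x_t−x̄)² = 34.8750
r_2 = 20.8438 / 34.8750 = 0.598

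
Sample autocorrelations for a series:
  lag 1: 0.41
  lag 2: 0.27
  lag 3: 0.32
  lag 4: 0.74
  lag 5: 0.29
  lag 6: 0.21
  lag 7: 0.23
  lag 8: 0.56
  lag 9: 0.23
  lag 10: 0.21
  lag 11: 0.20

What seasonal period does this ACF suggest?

4

The largest autocorrelation is r_4 = 0.74, with a weaker echo at lag 8 (0.56); the remaining lags stay at or below 0.41. The elevated value at lag 1 (0.41), dropping to 0.27 at lag 2, reflects decaying short-term dependence rather than seasonality.
The dominant spike at lag 4 indicates a seasonal period of 4.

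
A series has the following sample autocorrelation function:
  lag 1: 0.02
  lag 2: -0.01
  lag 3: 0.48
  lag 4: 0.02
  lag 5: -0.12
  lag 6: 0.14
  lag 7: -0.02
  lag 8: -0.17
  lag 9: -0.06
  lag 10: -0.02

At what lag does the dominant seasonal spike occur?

3

The largest autocorrelation is r_3 = 0.48; the remaining lags stay at or below 0.14.
The dominant spike at lag 3 indicates a seasonal period of 3.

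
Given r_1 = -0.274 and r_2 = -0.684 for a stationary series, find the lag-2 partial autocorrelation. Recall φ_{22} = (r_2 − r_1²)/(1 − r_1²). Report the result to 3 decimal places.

-0.821

φ_{22} = (r_2 − r_1²) / (1 − r_1²)
r_1² = (-0.274)² = 0.075076
Numerator = -0.684 − 0.0751 = -0.7591; denominator = 1 − 0.0751 = 0.9249
φ_{22} = -0.7591 / 0.9249 = -0.821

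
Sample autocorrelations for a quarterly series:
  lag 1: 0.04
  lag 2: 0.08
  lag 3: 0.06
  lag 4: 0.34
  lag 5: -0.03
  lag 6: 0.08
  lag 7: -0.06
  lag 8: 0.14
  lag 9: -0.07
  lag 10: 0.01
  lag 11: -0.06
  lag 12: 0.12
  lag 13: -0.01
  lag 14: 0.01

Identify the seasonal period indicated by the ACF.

The largest autocorrelation is r_4 = 0.34; the remaining lags stay at or below 0.14.
The dominant spike at lag 4 indicates a seasonal period of 4.

4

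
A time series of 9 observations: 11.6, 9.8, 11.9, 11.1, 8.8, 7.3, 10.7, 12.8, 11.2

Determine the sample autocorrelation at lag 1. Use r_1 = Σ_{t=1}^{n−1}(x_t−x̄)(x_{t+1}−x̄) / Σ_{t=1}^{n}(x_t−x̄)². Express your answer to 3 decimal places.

Mean x̄ = (11.6 + 9.8 + 11.9 + 11.1 + 8.8 + 7.3 + 10.7 + 12.8 + 11.2)/9 = 10.5778
Numerator Σ_{t=1}^{8}(x_t−x̄)(x_{t+1}−x̄) = 5.0195
Denominator Σ(x_t−x̄)² = 22.9156
r_1 = 5.0195 / 22.9156 = 0.219

0.219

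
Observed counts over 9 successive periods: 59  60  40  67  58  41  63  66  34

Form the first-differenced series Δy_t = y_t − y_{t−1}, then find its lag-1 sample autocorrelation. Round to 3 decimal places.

-0.356

First differences Δy: 1, -20, 27, -9, -17, 22, 3, -32
Mean of differences = -3.1250
Numerator Σ(Δy_t−Δȳ)(Δy_{t+1}−Δȳ) = -1045.0156
Denominator Σ(Δy_t−Δȳ)² = 2938.8750
r_1(Δy) = -1045.0156 / 2938.8750 = -0.356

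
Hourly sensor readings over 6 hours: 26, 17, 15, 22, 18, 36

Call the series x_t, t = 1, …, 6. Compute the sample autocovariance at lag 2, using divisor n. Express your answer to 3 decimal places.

0.352

Mean x̄ = (26 + 17 + 15 + 22 + 18 + 36)/6 = 22.3333
Σ_{t=1}^{4}(x_t−x̄)(x_{t+2}−x̄) = 2.1111
γ_2 = 2.1111 / 6 = 0.352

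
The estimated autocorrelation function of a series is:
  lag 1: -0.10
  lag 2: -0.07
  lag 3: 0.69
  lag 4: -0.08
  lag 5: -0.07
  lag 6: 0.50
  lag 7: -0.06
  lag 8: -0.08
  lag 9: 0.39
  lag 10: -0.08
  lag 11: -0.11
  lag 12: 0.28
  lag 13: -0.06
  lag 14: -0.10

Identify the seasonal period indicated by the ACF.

The largest autocorrelation is r_3 = 0.69, with weaker echoes at lags 6 (0.50), 9 (0.39) and 12 (0.28); the remaining lags stay at or below -0.06.
The dominant spike at lag 3 indicates a seasonal period of 3.

3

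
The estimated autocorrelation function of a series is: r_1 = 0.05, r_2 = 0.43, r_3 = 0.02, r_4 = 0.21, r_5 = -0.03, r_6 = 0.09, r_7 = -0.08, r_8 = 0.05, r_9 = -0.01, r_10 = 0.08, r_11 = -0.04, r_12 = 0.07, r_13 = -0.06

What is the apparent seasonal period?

2

The largest autocorrelation is r_2 = 0.43, with a weaker echo at lag 4 (0.21); the remaining lags stay at or below 0.09.
The dominant spike at lag 2 indicates a seasonal period of 2.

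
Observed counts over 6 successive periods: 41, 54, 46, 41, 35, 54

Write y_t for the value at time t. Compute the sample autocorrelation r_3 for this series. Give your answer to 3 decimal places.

-0.221

Mean ȳ = (41 + 54 + 46 + 41 + 35 + 54)/6 = 45.1667
Deviations from mean: -4.1667, 8.8333, 0.8333, -4.1667, -10.1667, 8.8333
Numerator Σ_{t=1}^{3}(y_t−ȳ)(y_{t+3}−ȳ) = -65.0833
Denominator Σ(y_t−ȳ)² = 294.8333
r_3 = -65.0833 / 294.8333 = -0.221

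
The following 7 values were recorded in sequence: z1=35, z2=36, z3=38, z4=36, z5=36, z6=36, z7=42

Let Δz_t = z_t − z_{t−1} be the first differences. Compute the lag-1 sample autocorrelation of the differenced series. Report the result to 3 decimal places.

First differences Δz: 1, 2, -2, 0, 0, 6
Mean of differences = 1.1667
Numerator Σ(Δz_t−Δz̄)(Δz_{t+1}−Δz̄) = -3.3611
Denominator Σ(Δz_t−Δz̄)² = 36.8333
r_1(Δz) = -3.3611 / 36.8333 = -0.091

-0.091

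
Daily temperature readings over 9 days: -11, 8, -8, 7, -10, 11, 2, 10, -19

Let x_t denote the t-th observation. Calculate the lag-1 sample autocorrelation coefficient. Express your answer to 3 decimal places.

Mean x̄ = (-11 + 8 − 8 + 7 − 10 + 11 + 2 + 10 − 19)/9 = -1.1111
Numerator Σ_{t=1}^{8}(x_t−x̄)(x_{t+1}−x̄) = -515.0123
Denominator Σ(x_t−x̄)² = 972.8889
r_1 = -515.0123 / 972.8889 = -0.529

-0.529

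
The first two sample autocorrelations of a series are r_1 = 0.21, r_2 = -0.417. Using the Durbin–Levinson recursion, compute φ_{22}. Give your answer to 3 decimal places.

-0.482

φ_{22} = (r_2 − r_1²) / (1 − r_1²)
r_1² = (0.21)² = 0.0441
Numerator = -0.417 − 0.0441 = -0.4611; denominator = 1 − 0.0441 = 0.9559
φ_{22} = -0.4611 / 0.9559 = -0.482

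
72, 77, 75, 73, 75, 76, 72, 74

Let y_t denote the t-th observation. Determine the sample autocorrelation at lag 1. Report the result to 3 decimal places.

-0.343

Mean ȳ = (72 + 77 + 75 + 73 + 75 + 76 + 72 + 74)/8 = 74.2500
Deviations from mean: -2.2500, 2.7500, 0.7500, -1.2500, 0.7500, 1.7500, -2.2500, -0.2500
Numerator Σ_{t=1}^{7}(y_t−ȳ)(y_{t+1}−ȳ) = -8.0625
Denominator Σ(y_t−ȳ)² = 23.5000
r_1 = -8.0625 / 23.5000 = -0.343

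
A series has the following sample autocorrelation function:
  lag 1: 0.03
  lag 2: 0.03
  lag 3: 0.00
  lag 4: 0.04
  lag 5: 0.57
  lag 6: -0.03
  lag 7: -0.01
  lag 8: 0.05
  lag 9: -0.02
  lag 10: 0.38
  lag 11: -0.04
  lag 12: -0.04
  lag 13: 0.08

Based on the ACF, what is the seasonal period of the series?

The largest autocorrelation is r_5 = 0.57, with a weaker echo at lag 10 (0.38); the remaining lags stay at or below 0.08.
The dominant spike at lag 5 indicates a seasonal period of 5.

5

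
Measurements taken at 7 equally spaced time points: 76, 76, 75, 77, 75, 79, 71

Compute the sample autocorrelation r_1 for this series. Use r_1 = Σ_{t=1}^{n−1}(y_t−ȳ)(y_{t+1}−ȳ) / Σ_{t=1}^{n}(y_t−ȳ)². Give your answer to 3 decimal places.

Mean ȳ = (76 + 76 + 75 + 77 + 75 + 79 + 71)/7 = 75.5714
Deviations from mean: 0.4286, 0.4286, -0.5714, 1.4286, -0.5714, 3.4286, -4.5714
Numerator Σ_{t=1}^{6}(y_t−ȳ)(y_{t+1}−ȳ) = -19.3265
Denominator Σ(y_t−ȳ)² = 35.7143
r_1 = -19.3265 / 35.7143 = -0.541

-0.541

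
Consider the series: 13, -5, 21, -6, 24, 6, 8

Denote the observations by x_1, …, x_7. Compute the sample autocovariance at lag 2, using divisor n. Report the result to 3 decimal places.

Mean x̄ = (13 − 5 + 21 − 6 + 24 + 6 + 8)/7 = 8.7143
Deviations: 4.2857, -13.7143, 12.2857, -14.7143, 15.2857, -2.7143, -0.7143
Σ_{t=1}^{5}(x_t−x̄)(x_{t+2}−x̄) = 471.2653
γ_2 = 471.2653 / 7 = 67.324

67.324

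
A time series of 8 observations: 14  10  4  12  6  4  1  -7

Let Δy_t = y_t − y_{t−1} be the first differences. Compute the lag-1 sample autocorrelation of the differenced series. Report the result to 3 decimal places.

-0.398

First differences Δy: -4, -6, 8, -6, -2, -3, -8
Mean of differences = -3.0000
Numerator Σ(Δy_t−Δȳ)(Δy_{t+1}−Δȳ) = -66.0000
Denominator Σ(Δy_t−Δȳ)² = 166.0000
r_1(Δy) = -66.0000 / 166.0000 = -0.398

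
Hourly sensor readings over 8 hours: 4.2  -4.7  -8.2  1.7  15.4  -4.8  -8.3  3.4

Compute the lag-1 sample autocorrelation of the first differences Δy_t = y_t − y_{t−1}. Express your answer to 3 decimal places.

-0.123

First differences Δy: -8.9, -3.5, 9.9, 13.7, -20.2, -3.5, 11.7
Mean of differences = -0.1143
Numerator Σ(Δy_t−Δȳ)(Δy_{t+1}−Δȳ) = -115.2845
Denominator Σ(Δy_t−Δȳ)² = 934.2486
r_1(Δy) = -115.2845 / 934.2486 = -0.123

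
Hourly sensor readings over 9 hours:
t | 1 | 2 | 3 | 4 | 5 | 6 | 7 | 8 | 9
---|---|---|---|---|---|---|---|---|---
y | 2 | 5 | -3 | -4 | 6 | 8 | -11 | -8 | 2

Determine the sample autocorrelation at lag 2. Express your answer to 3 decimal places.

Mean ȳ = (2 + 5 − 3 − 4 + 6 + 8 − 11 − 8 + 2)/9 = -0.3333
Σ(y_t−ȳ)(y_{t+2}−ȳ) = (-6.2222) + (-19.5556) + (-16.8889) + (-30.5556) + (-67.5556) + (-63.8889) + (-24.8889) = -229.5556
Denominator Σ(y_t−ȳ)² = 342.0000
r_2 = -229.5556 / 342.0000 = -0.671

-0.671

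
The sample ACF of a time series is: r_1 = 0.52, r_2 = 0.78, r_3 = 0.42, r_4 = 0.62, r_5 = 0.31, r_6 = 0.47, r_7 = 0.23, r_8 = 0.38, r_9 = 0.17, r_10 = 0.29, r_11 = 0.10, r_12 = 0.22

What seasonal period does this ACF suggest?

2

The largest autocorrelation is r_2 = 0.78, with a weaker echo at lag 4 (0.62); the remaining lags stay at or below 0.52.
The dominant spike at lag 2 indicates a seasonal period of 2.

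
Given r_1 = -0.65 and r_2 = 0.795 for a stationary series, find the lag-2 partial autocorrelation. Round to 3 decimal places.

φ_{22} = (r_2 − r_1²) / (1 − r_1²)
r_1² = (-0.65)² = 0.4225
Numerator = 0.795 − 0.4225 = 0.3725; denominator = 1 − 0.4225 = 0.5775
φ_{22} = 0.3725 / 0.5775 = 0.645

0.645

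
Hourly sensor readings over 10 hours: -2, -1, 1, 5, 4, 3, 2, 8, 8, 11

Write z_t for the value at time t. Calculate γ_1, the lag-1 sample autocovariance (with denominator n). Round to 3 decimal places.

Mean z̄ = (-2 − 1 + 1 + 5 + 4 + 3 + 2 + 8 + 8 + 11)/10 = 3.9000
Σ_{t=1}^{9}(z_t−z̄)(z_{t+1}−z̄) = 79.7900
γ_1 = 79.7900 / 10 = 7.979

7.979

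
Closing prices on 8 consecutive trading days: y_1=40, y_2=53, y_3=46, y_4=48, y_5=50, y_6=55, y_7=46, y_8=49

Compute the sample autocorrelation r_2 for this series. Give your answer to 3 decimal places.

Mean ȳ = (40 + 53 + 46 + 48 + 50 + 55 + 46 + 49)/8 = 48.3750
Deviations from mean: -8.3750, 4.6250, -2.3750, -0.3750, 1.6250, 6.6250, -2.3750, 0.6250
Σ(y_t−ȳ)(y_{t+2}−ȳ) = (19.8906) + (-1.7344) + (-3.8594) + (-2.4844) + (-3.8594) + (4.1406) = 12.0938
Denominator Σ(y_t−ȳ)² = 149.8750
r_2 = 12.0938 / 149.8750 = 0.081

0.081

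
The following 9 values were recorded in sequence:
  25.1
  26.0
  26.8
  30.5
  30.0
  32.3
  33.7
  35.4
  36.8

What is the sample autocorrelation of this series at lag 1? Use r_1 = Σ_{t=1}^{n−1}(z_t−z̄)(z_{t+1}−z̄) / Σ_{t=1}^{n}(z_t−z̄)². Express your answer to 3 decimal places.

0.657

Mean z̄ = (25.1 + 26.0 + 26.8 + 30.5 + 30.0 + 32.3 + 33.7 + 35.4 + 36.8)/9 = 30.7333
Numerator Σ_{t=1}^{8}(z_t−z̄)(z_{t+1}−z̄) = 92.0256
Denominator Σ(z_t−z̄)² = 140.0400
r_1 = 92.0256 / 140.0400 = 0.657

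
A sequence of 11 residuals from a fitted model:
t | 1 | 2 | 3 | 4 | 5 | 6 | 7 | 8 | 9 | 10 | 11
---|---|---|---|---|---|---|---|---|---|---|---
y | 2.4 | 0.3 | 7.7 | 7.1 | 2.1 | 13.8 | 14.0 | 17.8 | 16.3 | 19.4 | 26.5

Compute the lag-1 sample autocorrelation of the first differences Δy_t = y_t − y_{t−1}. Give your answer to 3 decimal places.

-0.469

First differences Δy: -2.1, 7.4, -0.6, -5.0, 11.7, 0.2, 3.8, -1.5, 3.1, 7.1
Mean of differences = 2.4100
Numerator Σ(Δy_t−Δȳ)(Δy_{t+1}−Δȳ) = -112.5591
Denominator Σ(Δy_t−Δȳ)² = 240.0890
r_1(Δy) = -112.5591 / 240.0890 = -0.469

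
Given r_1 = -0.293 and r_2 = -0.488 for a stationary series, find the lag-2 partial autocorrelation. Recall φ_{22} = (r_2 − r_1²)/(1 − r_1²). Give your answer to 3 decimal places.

-0.628

φ_{22} = (r_2 − r_1²) / (1 − r_1²)
r_1² = (-0.293)² = 0.085849
Numerator = -0.488 − 0.0858 = -0.5738; denominator = 1 − 0.0858 = 0.9142
φ_{22} = -0.5738 / 0.9142 = -0.628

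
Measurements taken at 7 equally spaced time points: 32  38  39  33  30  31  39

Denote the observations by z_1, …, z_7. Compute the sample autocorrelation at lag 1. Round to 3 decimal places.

Mean z̄ = (32 + 38 + 39 + 33 + 30 + 31 + 39)/7 = 34.5714
Deviations from mean: -2.5714, 3.4286, 4.4286, -1.5714, -4.5714, -3.5714, 4.4286
Σ(z_t−z̄)(z_{t+1}−z̄) = (-8.8163) + (15.1837) + (-6.9592) + (7.1837) + (16.3265) + (-15.8163) = 7.1020
Denominator Σ(z_t−z̄)² = 93.7143
r_1 = 7.1020 / 93.7143 = 0.076

0.076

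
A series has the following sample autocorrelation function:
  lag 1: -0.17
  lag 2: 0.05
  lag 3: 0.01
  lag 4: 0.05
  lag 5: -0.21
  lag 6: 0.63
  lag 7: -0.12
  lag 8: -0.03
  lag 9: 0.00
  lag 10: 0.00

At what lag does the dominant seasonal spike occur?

The largest autocorrelation is r_6 = 0.63; the remaining lags stay at or below 0.05.
The dominant spike at lag 6 indicates a seasonal period of 6.

6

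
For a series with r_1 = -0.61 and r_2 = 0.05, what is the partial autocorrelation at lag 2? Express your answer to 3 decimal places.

-0.513

φ_{22} = (r_2 − r_1²) / (1 − r_1²)
r_1² = (-0.61)² = 0.3721
Numerator = 0.05 − 0.3721 = -0.3221; denominator = 1 − 0.3721 = 0.6279
φ_{22} = -0.3221 / 0.6279 = -0.513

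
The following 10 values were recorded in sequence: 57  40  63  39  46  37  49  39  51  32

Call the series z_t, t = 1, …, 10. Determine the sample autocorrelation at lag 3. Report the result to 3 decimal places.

Mean z̄ = (57 + 40 + 63 + 39 + 46 + 37 + 49 + 39 + 51 + 32)/10 = 45.3000
Numerator Σ_{t=1}^{7}(z_t−z̄)(z_{t+3}−z̄) = -348.5700
Denominator Σ(z_t−z̄)² = 850.1000
r_3 = -348.5700 / 850.1000 = -0.410

-0.410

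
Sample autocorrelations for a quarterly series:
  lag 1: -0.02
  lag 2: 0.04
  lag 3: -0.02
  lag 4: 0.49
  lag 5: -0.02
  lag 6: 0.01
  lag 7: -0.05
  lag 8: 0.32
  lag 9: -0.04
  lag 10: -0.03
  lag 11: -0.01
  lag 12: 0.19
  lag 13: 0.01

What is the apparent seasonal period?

4

The largest autocorrelation is r_4 = 0.49, with weaker echoes at lags 8 (0.32) and 12 (0.19); the remaining lags stay at or below 0.04.
The dominant spike at lag 4 indicates a seasonal period of 4.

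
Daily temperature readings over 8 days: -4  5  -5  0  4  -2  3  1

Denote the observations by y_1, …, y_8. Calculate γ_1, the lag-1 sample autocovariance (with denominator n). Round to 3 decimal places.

-7.164

Mean ȳ = (-4 + 5 − 5 + 0 + 4 − 2 + 3 + 1)/8 = 0.2500
Σ_{t=1}^{7}(y_t−ȳ)(y_{t+1}−ȳ) = -57.3125
γ_1 = -57.3125 / 8 = -7.164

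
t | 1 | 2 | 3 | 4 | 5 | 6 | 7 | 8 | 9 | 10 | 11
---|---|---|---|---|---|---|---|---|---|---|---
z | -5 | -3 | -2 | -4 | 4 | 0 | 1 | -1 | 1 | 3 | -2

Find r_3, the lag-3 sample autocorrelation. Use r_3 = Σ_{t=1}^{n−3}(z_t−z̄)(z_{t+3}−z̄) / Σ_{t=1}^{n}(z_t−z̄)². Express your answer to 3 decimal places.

0.043

Mean z̄ = (-5 − 3 − 2 − 4 + 4 + 0 + 1 − 1 + 1 + 3 − 2)/11 = -0.7273
Numerator Σ_{t=1}^{8}(z_t−z̄)(z_{t+3}−z̄) = 3.4132
Denominator Σ(z_t−z̄)² = 80.1818
r_3 = 3.4132 / 80.1818 = 0.043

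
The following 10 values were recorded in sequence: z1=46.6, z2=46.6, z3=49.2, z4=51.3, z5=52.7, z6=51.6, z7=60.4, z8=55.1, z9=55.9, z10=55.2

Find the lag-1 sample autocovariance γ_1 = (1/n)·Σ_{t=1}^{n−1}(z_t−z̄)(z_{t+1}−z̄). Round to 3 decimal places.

Mean z̄ = (46.6 + 46.6 + 49.2 + 51.3 + 52.7 + 51.6 + 60.4 + 55.1 + 55.9 + 55.2)/10 = 52.4600
Σ_{t=1}^{9}(z_t−z̄)(z_{t+1}−z̄) = 89.3804
γ_1 = 89.3804 / 10 = 8.938

8.938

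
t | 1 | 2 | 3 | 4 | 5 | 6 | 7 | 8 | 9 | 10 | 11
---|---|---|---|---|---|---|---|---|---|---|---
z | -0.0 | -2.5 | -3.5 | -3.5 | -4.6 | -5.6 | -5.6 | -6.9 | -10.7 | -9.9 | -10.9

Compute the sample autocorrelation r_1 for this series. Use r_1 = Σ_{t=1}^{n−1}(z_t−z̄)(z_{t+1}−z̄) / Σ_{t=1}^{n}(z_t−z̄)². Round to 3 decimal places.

Mean z̄ = (-0.0 − 2.5 − 3.5 − 3.5 − 4.6 − 5.6 − 5.6 − 6.9 − 10.7 − 9.9 − 10.9)/11 = -5.7909
Numerator Σ_{t=1}^{10}(z_t−z̄)(z_{t+1}−z̄) = 81.2354
Denominator Σ(z_t−z̄)² = 124.6691
r_1 = 81.2354 / 124.6691 = 0.652

0.652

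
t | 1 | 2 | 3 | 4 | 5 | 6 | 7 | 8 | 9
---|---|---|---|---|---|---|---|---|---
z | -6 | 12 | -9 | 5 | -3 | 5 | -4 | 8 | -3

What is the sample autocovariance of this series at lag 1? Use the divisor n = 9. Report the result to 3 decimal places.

Mean z̄ = (-6 + 12 − 9 + 5 − 3 + 5 − 4 + 8 − 3)/9 = 0.5556
Σ_{t=1}^{8}(z_t−z̄)(z_{t+1}−z̄) = -339.0864
γ_1 = -339.0864 / 9 = -37.676

-37.676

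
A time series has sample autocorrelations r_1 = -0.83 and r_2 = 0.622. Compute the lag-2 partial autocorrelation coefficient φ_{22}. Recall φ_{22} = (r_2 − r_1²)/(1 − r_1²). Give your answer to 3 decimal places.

φ_{22} = (r_2 − r_1²) / (1 − r_1²)
r_1² = (-0.83)² = 0.6889
Numerator = 0.622 − 0.6889 = -0.0669; denominator = 1 − 0.6889 = 0.3111
φ_{22} = -0.0669 / 0.3111 = -0.215

-0.215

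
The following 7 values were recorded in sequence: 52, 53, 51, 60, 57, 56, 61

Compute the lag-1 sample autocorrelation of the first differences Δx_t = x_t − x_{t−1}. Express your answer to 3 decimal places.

First differences Δx: 1, -2, 9, -3, -1, 5
Mean of differences = 1.5000
Numerator Σ(Δx_t−Δx̄)(Δx_{t+1}−Δx̄) = -55.7500
Denominator Σ(Δx_t−Δx̄)² = 107.5000
r_1(Δx) = -55.7500 / 107.5000 = -0.519

-0.519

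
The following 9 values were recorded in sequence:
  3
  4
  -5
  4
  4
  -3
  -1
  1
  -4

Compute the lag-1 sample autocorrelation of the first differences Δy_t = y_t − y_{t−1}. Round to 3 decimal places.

-0.475

First differences Δy: 1, -9, 9, 0, -7, 2, 2, -5
Mean of differences = -0.8750
Numerator Σ(Δy_t−Δȳ)(Δy_{t+1}−Δȳ) = -113.3906
Denominator Σ(Δy_t−Δȳ)² = 238.8750
r_1(Δy) = -113.3906 / 238.8750 = -0.475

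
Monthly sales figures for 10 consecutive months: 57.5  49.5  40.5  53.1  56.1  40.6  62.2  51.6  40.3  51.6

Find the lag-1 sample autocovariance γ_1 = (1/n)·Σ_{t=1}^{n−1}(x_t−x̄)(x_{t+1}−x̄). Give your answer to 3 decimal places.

Mean x̄ = (57.5 + 49.5 + 40.5 + 53.1 + 56.1 + 40.6 + 62.2 + 51.6 + 40.3 + 51.6)/10 = 50.3000
Σ_{t=1}^{9}(x_t−x̄)(x_{t+1}−x̄) = -191.3400
γ_1 = -191.3400 / 10 = -19.134

-19.134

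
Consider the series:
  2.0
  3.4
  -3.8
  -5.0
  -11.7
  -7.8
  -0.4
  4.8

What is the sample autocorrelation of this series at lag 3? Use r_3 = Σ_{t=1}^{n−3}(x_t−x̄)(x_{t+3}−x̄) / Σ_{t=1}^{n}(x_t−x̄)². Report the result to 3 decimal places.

-0.553

Mean x̄ = (2.0 + 3.4 − 3.8 − 5.0 − 11.7 − 7.8 − 0.4 + 4.8)/8 = -2.3125
Deviations from mean: 4.3125, 5.7125, -1.4875, -2.6875, -9.3875, -5.4875, 1.9125, 7.1125
Σ(x_t−x̄)(x_{t+3}−x̄) = (-11.5898) + (-53.6261) + (8.1627) + (-5.1398) + (-66.7686) = -128.9617
Denominator Σ(x_t−x̄)² = 233.1488
r_3 = -128.9617 / 233.1488 = -0.553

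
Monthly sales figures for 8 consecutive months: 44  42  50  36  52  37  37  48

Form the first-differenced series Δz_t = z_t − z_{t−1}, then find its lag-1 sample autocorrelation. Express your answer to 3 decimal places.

First differences Δz: -2, 8, -14, 16, -15, 0, 11
Mean of differences = 0.5714
Numerator Σ(Δz_t−Δz̄)(Δz_{t+1}−Δz̄) = -589.4694
Denominator Σ(Δz_t−Δz̄)² = 863.7143
r_1(Δz) = -589.4694 / 863.7143 = -0.682

-0.682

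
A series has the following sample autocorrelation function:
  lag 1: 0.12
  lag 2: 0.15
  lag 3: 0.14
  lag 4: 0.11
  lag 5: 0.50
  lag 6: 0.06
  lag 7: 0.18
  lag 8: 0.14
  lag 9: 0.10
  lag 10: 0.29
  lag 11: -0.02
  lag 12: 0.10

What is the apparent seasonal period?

The largest autocorrelation is r_5 = 0.50, with a weaker echo at lag 10 (0.29); the remaining lags stay at or below 0.18.
The dominant spike at lag 5 indicates a seasonal period of 5.

5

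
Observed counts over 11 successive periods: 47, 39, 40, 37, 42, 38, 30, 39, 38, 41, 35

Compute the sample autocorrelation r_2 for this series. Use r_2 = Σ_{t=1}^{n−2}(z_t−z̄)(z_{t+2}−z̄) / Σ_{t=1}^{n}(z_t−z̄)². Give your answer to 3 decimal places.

Mean z̄ = (47 + 39 + 40 + 37 + 42 + 38 + 30 + 39 + 38 + 41 + 35)/11 = 38.7273
Numerator Σ_{t=1}^{9}(z_t−z̄)(z_{t+2}−z̄) = -3.6033
Denominator Σ(z_t−z̄)² = 180.1818
r_2 = -3.6033 / 180.1818 = -0.020

-0.020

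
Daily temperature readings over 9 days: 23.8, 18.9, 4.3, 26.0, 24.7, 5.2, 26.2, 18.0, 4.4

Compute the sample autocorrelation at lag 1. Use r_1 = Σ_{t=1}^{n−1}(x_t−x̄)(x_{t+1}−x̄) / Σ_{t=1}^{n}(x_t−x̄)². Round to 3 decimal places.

-0.352

Mean x̄ = (23.8 + 18.9 + 4.3 + 26.0 + 24.7 + 5.2 + 26.2 + 18.0 + 4.4)/9 = 16.8333
Numerator Σ_{t=1}^{8}(x_t−x̄)(x_{t+1}−x̄) = -258.3411
Denominator Σ(x_t−x̄)² = 734.8200
r_1 = -258.3411 / 734.8200 = -0.352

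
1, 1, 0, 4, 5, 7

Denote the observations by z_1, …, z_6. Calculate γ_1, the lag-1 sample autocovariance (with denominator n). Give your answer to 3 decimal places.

2.833

Mean z̄ = (1 + 1 + 0 + 4 + 5 + 7)/6 = 3.0000
Deviations: -2.0000, -2.0000, -3.0000, 1.0000, 2.0000, 4.0000
Σ_{t=1}^{5}(z_t−z̄)(z_{t+1}−z̄) = 17.0000
γ_1 = 17.0000 / 6 = 2.833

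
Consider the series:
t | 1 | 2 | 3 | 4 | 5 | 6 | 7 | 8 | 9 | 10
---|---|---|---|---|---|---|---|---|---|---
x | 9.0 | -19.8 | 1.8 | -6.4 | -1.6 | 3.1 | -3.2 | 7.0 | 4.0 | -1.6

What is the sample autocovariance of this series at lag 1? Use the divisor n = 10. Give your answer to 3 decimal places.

-24.302

Mean x̄ = (9.0 − 19.8 + 1.8 − 6.4 − 1.6 + 3.1 − 3.2 + 7.0 + 4.0 − 1.6)/10 = -0.7700
Σ_{t=1}^{9}(x_t−x̄)(x_{t+1}−x̄) = -243.0199
γ_1 = -243.0199 / 10 = -24.302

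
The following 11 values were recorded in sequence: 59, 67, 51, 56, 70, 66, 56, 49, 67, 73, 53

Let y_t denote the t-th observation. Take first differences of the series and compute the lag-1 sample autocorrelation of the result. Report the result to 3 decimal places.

First differences Δy: 8, -16, 5, 14, -4, -10, -7, 18, 6, -20
Mean of differences = -0.6000
Numerator Σ(Δy_t−Δȳ)(Δy_{t+1}−Δȳ) = -218.7600
Denominator Σ(Δy_t−Δȳ)² = 1462.4000
r_1(Δy) = -218.7600 / 1462.4000 = -0.150

-0.150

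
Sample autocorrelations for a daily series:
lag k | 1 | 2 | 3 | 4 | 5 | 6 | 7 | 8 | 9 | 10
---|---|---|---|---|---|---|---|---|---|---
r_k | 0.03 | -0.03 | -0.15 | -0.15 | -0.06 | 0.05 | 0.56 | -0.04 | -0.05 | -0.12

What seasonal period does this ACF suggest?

The largest autocorrelation is r_7 = 0.56; the remaining lags stay at or below 0.05.
The dominant spike at lag 7 indicates a seasonal period of 7.

7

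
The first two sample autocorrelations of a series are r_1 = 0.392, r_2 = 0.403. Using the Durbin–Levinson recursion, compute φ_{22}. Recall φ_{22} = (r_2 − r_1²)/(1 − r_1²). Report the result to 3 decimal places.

0.295

φ_{22} = (r_2 − r_1²) / (1 − r_1²)
r_1² = (0.392)² = 0.153664
Numerator = 0.403 − 0.1537 = 0.2493; denominator = 1 − 0.1537 = 0.8463
φ_{22} = 0.2493 / 0.8463 = 0.295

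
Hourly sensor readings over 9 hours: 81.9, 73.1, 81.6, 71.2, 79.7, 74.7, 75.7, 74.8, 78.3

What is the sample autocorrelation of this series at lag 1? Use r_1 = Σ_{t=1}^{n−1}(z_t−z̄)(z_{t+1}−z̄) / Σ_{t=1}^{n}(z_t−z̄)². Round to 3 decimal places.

-0.739

Mean z̄ = (81.9 + 73.1 + 81.6 + 71.2 + 79.7 + 74.7 + 75.7 + 74.8 + 78.3)/9 = 76.7778
Numerator Σ_{t=1}^{8}(z_t−z̄)(z_{t+1}−z̄) = -84.4816
Denominator Σ(z_t−z̄)² = 114.3756
r_1 = -84.4816 / 114.3756 = -0.739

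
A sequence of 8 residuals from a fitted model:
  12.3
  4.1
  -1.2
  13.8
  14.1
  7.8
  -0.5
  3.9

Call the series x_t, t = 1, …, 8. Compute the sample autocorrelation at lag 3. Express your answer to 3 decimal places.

-0.230

Mean x̄ = (12.3 + 4.1 − 1.2 + 13.8 + 14.1 + 7.8 − 0.5 + 3.9)/8 = 6.7875
Deviations from mean: 5.5125, -2.6875, -7.9875, 7.0125, 7.3125, 1.0125, -7.2875, -2.8875
Σ(x_t−x̄)(x_{t+3}−x̄) = (38.6564) + (-19.6523) + (-8.0873) + (-51.1036) + (-21.1148) = -61.3017
Denominator Σ(x_t−x̄)² = 266.5288
r_3 = -61.3017 / 266.5288 = -0.230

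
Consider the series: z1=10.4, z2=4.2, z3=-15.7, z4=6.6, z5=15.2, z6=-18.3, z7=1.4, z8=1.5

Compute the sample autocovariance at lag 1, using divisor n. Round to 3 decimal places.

-40.413

Mean z̄ = (10.4 + 4.2 − 15.7 + 6.6 + 15.2 − 18.3 + 1.4 + 1.5)/8 = 0.6625
Σ_{t=1}^{7}(z_t−z̄)(z_{t+1}−z̄) = -323.3064
γ_1 = -323.3064 / 8 = -40.413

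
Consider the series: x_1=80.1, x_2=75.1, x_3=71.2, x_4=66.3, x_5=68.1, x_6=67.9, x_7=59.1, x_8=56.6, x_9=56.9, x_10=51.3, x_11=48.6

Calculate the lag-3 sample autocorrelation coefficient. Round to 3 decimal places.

Mean x̄ = (80.1 + 75.1 + 71.2 + 66.3 + 68.1 + 67.9 + 59.1 + 56.6 + 56.9 + 51.3 + 48.6)/11 = 63.7455
Numerator Σ_{t=1}^{8}(x_t−x̄)(x_{t+3}−x̄) = 216.8065
Denominator Σ(x_t−x̄)² = 998.4873
r_3 = 216.8065 / 998.4873 = 0.217

0.217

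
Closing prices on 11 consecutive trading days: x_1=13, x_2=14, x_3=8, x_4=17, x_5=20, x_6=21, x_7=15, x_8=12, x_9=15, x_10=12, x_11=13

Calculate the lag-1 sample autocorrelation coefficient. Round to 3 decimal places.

0.291

Mean x̄ = (13 + 14 + 8 + 17 + 20 + 21 + 15 + 12 + 15 + 12 + 13)/11 = 14.5455
Numerator Σ_{t=1}^{10}(x_t−x̄)(x_{t+1}−x̄) = 40.3388
Denominator Σ(x_t−x̄)² = 138.7273
r_1 = 40.3388 / 138.7273 = 0.291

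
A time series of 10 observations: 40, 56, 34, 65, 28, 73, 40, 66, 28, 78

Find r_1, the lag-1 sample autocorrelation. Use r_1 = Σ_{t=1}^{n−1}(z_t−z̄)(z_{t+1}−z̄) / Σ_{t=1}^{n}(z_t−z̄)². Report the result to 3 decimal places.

Mean z̄ = (40 + 56 + 34 + 65 + 28 + 73 + 40 + 66 + 28 + 78)/10 = 50.8000
Numerator Σ_{t=1}^{9}(z_t−z̄)(z_{t+1}−z̄) = -2582.6400
Denominator Σ(z_t−z̄)² = 3247.6000
r_1 = -2582.6400 / 3247.6000 = -0.795

-0.795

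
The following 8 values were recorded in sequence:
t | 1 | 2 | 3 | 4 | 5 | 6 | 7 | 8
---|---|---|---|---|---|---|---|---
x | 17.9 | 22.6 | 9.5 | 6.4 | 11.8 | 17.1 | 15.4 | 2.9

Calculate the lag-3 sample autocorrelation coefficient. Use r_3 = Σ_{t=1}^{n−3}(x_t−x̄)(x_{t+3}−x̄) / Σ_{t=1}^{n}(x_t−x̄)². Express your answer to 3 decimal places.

Mean x̄ = (17.9 + 22.6 + 9.5 + 6.4 + 11.8 + 17.1 + 15.4 + 2.9)/8 = 12.9500
Deviations from mean: 4.9500, 9.6500, -3.4500, -6.5500, -1.1500, 4.1500, 2.4500, -10.0500
Σ(x_t−x̄)(x_{t+3}−x̄) = (-32.4225) + (-11.0975) + (-14.3175) + (-16.0475) + (11.5575) = -62.3275
Denominator Σ(x_t−x̄)² = 297.9800
r_3 = -62.3275 / 297.9800 = -0.209

-0.209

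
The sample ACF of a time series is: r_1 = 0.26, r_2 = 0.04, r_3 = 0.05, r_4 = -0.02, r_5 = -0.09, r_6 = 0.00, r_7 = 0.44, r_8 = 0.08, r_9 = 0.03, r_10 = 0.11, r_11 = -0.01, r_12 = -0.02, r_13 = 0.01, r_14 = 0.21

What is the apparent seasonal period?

The largest autocorrelation is r_7 = 0.44; the remaining lags stay at or below 0.26. The elevated value at lag 1 (0.26), dropping to 0.04 at lag 2, reflects decaying short-term dependence rather than seasonality.
The dominant spike at lag 7 indicates a seasonal period of 7.

7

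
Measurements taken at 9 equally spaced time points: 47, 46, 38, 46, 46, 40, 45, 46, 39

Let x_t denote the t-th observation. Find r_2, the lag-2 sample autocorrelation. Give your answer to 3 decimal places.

Mean x̄ = (47 + 46 + 38 + 46 + 46 + 40 + 45 + 46 + 39)/9 = 43.6667
Σ(x_t−x̄)(x_{t+2}−x̄) = (-18.8889) + (5.4444) + (-13.2222) + (-8.5556) + (3.1111) + (-8.5556) + (-6.2222) = -46.8889
Denominator Σ(x_t−x̄)² = 102.0000
r_2 = -46.8889 / 102.0000 = -0.460

-0.460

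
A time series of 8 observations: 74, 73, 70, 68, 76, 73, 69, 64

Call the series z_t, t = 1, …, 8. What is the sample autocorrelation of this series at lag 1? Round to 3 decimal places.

Mean z̄ = (74 + 73 + 70 + 68 + 76 + 73 + 69 + 64)/8 = 70.8750
Deviations from mean: 3.1250, 2.1250, -0.8750, -2.8750, 5.1250, 2.1250, -1.8750, -6.8750
Numerator Σ_{t=1}^{7}(z_t−z̄)(z_{t+1}−z̄) = 12.3594
Denominator Σ(z_t−z̄)² = 104.8750
r_1 = 12.3594 / 104.8750 = 0.118

0.118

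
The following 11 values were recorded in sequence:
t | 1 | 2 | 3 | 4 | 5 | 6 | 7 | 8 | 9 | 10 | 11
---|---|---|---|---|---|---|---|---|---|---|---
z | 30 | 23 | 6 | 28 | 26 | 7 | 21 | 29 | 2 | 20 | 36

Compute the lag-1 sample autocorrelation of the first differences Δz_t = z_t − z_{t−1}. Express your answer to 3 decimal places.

-0.301

First differences Δz: -7, -17, 22, -2, -19, 14, 8, -27, 18, 16
Mean of differences = 0.6000
Numerator Σ(Δz_t−Δz̄)(Δz_{t+1}−Δz̄) = -827.5600
Denominator Σ(Δz_t−Δz̄)² = 2752.4000
r_1(Δz) = -827.5600 / 2752.4000 = -0.301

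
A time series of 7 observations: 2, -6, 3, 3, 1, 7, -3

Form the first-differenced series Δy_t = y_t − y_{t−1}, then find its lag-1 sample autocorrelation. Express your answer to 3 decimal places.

-0.477

First differences Δy: -8, 9, 0, -2, 6, -10
Mean of differences = -0.8333
Numerator Σ(Δy_t−Δȳ)(Δy_{t+1}−Δȳ) = -133.8611
Denominator Σ(Δy_t−Δȳ)² = 280.8333
r_1(Δy) = -133.8611 / 280.8333 = -0.477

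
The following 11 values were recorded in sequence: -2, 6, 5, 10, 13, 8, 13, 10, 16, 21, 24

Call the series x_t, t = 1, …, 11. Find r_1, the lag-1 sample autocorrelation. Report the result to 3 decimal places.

Mean x̄ = (-2 + 6 + 5 + 10 + 13 + 8 + 13 + 10 + 16 + 21 + 24)/11 = 11.2727
Numerator Σ_{t=1}^{10}(x_t−x̄)(x_{t+1}−x̄) = 259.1074
Denominator Σ(x_t−x̄)² = 542.1818
r_1 = 259.1074 / 542.1818 = 0.478

0.478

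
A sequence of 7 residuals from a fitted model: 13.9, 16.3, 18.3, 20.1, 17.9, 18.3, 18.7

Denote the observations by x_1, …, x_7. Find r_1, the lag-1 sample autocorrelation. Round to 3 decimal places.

0.304

Mean x̄ = (13.9 + 16.3 + 18.3 + 20.1 + 17.9 + 18.3 + 18.7)/7 = 17.6429
Deviations from mean: -3.7429, -1.3429, 0.6571, 2.4571, 0.2571, 0.6571, 1.0571
Numerator Σ_{t=1}^{6}(x_t−x̄)(x_{t+1}−x̄) = 7.2539
Denominator Σ(x_t−x̄)² = 23.8971
r_1 = 7.2539 / 23.8971 = 0.304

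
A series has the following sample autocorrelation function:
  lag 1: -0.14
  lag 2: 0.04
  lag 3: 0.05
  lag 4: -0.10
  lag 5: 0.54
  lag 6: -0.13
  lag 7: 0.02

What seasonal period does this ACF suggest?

The largest autocorrelation is r_5 = 0.54; the remaining lags stay at or below 0.05.
The dominant spike at lag 5 indicates a seasonal period of 5.

5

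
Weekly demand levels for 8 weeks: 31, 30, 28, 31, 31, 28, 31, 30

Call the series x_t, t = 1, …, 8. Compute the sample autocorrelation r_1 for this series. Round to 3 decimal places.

-0.417

Mean x̄ = (31 + 30 + 28 + 31 + 31 + 28 + 31 + 30)/8 = 30.0000
Deviations from mean: 1.0000, 0.0000, -2.0000, 1.0000, 1.0000, -2.0000, 1.0000, 0.0000
Σ(x_t−x̄)(x_{t+1}−x̄) = (0.0000) + (0.0000) + (-2.0000) + (1.0000) + (-2.0000) + (-2.0000) + (0.0000) = -5.0000
Denominator Σ(x_t−x̄)² = 12.0000
r_1 = -5.0000 / 12.0000 = -0.417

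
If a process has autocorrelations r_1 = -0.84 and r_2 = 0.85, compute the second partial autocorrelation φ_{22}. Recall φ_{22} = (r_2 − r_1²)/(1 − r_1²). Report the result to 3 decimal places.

φ_{22} = (r_2 − r_1²) / (1 − r_1²)
r_1² = (-0.84)² = 0.7056
Numerator = 0.85 − 0.7056 = 0.1444; denominator = 1 − 0.7056 = 0.2944
φ_{22} = 0.1444 / 0.2944 = 0.490

0.490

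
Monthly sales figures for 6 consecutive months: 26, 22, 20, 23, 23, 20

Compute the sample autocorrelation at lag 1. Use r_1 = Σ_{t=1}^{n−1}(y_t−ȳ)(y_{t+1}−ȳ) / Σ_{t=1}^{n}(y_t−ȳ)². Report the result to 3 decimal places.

-0.123

Mean ȳ = (26 + 22 + 20 + 23 + 23 + 20)/6 = 22.3333
Deviations from mean: 3.6667, -0.3333, -2.3333, 0.6667, 0.6667, -2.3333
Numerator Σ_{t=1}^{5}(y_t−ȳ)(y_{t+1}−ȳ) = -3.1111
Denominator Σ(y_t−ȳ)² = 25.3333
r_1 = -3.1111 / 25.3333 = -0.123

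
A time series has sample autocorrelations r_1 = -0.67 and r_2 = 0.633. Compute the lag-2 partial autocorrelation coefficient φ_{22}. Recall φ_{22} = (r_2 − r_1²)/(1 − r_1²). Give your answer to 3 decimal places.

φ_{22} = (r_2 − r_1²) / (1 − r_1²)
r_1² = (-0.67)² = 0.4489
Numerator = 0.633 − 0.4489 = 0.1841; denominator = 1 − 0.4489 = 0.5511
φ_{22} = 0.1841 / 0.5511 = 0.334

0.334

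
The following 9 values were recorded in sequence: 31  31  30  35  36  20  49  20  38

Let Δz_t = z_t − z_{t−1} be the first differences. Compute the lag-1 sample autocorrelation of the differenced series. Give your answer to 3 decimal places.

First differences Δz: 0, -1, 5, 1, -16, 29, -29, 18
Mean of differences = 0.8750
Numerator Σ(Δz_t−Δz̄)(Δz_{t+1}−Δz̄) = -1834.1406
Denominator Σ(Δz_t−Δz̄)² = 2282.8750
r_1(Δz) = -1834.1406 / 2282.8750 = -0.803

-0.803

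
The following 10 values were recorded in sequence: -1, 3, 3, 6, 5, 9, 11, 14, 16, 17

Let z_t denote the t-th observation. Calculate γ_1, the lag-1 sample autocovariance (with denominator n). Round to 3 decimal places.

22.301

Mean z̄ = (-1 + 3 + 3 + 6 + 5 + 9 + 11 + 14 + 16 + 17)/10 = 8.3000
Σ_{t=1}^{9}(z_t−z̄)(z_{t+1}−z̄) = 223.0100
γ_1 = 223.0100 / 10 = 22.301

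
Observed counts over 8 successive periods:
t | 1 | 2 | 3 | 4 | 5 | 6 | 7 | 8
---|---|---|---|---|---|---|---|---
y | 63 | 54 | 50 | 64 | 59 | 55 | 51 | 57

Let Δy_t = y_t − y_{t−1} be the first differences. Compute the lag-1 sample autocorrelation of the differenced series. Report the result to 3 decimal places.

First differences Δy: -9, -4, 14, -5, -4, -4, 6
Mean of differences = -0.8571
Numerator Σ(Δy_t−Δȳ)(Δy_{t+1}−Δȳ) = -81.3061
Denominator Σ(Δy_t−Δȳ)² = 380.8571
r_1(Δy) = -81.3061 / 380.8571 = -0.213

-0.213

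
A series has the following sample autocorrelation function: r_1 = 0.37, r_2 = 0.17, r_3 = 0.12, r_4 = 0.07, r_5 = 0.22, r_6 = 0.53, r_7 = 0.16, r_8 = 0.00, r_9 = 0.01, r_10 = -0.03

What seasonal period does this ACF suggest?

The largest autocorrelation is r_6 = 0.53; the remaining lags stay at or below 0.37. The elevated value at lag 1 (0.37), dropping to 0.17 at lag 2, reflects decaying short-term dependence rather than seasonality.
The dominant spike at lag 6 indicates a seasonal period of 6.

6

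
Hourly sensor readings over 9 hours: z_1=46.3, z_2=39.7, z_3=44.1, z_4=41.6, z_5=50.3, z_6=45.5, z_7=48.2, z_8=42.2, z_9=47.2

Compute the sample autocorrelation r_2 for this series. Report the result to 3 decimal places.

Mean z̄ = (46.3 + 39.7 + 44.1 + 41.6 + 50.3 + 45.5 + 48.2 + 42.2 + 47.2)/9 = 45.0111
Numerator Σ_{t=1}^{7}(z_t−z̄)(z_{t+2}−z̄) = 32.9275
Denominator Σ(z_t−z̄)² = 93.4089
r_2 = 32.9275 / 93.4089 = 0.353

0.353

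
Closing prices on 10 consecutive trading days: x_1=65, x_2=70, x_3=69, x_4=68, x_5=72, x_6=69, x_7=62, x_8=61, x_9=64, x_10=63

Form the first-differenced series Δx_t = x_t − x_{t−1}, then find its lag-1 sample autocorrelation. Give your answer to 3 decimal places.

First differences Δx: 5, -1, -1, 4, -3, -7, -1, 3, -1
Mean of differences = -0.2222
Numerator Σ(Δx_t−Δx̄)(Δx_{t+1}−Δx̄) = 0.6173
Denominator Σ(Δx_t−Δx̄)² = 111.5556
r_1(Δx) = 0.6173 / 111.5556 = 0.006

0.006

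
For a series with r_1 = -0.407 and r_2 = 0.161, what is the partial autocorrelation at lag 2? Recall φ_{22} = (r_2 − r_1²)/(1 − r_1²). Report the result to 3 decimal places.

φ_{22} = (r_2 − r_1²) / (1 − r_1²)
r_1² = (-0.407)² = 0.165649
Numerator = 0.161 − 0.1656 = -0.0046; denominator = 1 − 0.1656 = 0.8344
φ_{22} = -0.0046 / 0.8344 = -0.006

-0.006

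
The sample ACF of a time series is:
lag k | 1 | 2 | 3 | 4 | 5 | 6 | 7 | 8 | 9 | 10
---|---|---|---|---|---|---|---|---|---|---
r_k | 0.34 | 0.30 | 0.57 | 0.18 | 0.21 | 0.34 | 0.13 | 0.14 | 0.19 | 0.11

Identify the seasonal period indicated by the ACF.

3

The largest autocorrelation is r_3 = 0.57; the remaining lags stay at or below 0.34. The elevated value at lag 1 (0.34), dropping to 0.30 at lag 2, reflects decaying short-term dependence rather than seasonality.
The dominant spike at lag 3 indicates a seasonal period of 3.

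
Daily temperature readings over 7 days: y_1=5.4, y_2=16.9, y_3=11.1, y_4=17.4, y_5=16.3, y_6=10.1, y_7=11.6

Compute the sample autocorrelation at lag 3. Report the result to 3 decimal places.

Mean ȳ = (5.4 + 16.9 + 11.1 + 17.4 + 16.3 + 10.1 + 11.6)/7 = 12.6857
Deviations from mean: -7.2857, 4.2143, -1.5857, 4.7143, 3.6143, -2.5857, -1.0857
Σ(y_t−ȳ)(y_{t+3}−ȳ) = (-34.3469) + (15.2316) + (4.1002) + (-5.1184) = -20.1335
Denominator Σ(y_t−ȳ)² = 116.5086
r_3 = -20.1335 / 116.5086 = -0.173

-0.173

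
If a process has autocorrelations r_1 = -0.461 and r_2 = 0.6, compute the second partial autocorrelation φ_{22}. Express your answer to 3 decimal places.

0.492

φ_{22} = (r_2 − r_1²) / (1 − r_1²)
r_1² = (-0.461)² = 0.212521
Numerator = 0.6 − 0.2125 = 0.3875; denominator = 1 − 0.2125 = 0.7875
φ_{22} = 0.3875 / 0.7875 = 0.492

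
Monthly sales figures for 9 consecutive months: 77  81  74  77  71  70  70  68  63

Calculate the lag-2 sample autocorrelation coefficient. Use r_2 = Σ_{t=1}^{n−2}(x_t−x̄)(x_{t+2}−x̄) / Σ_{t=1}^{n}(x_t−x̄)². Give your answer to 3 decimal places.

Mean x̄ = (77 + 81 + 74 + 77 + 71 + 70 + 70 + 68 + 63)/9 = 72.3333
Σ(x_t−x̄)(x_{t+2}−x̄) = (7.7778) + (40.4444) + (-2.2222) + (-10.8889) + (3.1111) + (10.1111) + (21.7778) = 70.1111
Denominator Σ(x_t−x̄)² = 240.0000
r_2 = 70.1111 / 240.0000 = 0.292

0.292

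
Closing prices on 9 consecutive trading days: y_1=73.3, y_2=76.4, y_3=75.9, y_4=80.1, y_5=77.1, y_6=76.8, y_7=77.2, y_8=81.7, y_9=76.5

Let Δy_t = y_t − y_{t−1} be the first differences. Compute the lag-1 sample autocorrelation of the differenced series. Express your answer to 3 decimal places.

-0.475

First differences Δy: 3.1, -0.5, 4.2, -3.0, -0.3, 0.4, 4.5, -5.2
Mean of differences = 0.4000
Numerator Σ(Δy_t−Δȳ)(Δy_{t+1}−Δȳ) = -39.3500
Denominator Σ(Δy_t−Δȳ)² = 82.7600
r_1(Δy) = -39.3500 / 82.7600 = -0.475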